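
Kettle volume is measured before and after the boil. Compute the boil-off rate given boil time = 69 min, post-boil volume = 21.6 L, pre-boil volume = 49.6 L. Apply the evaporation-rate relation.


rate = (V_pre − V_post) / (t_min/60)
rate = (49.6 − 21.6) / (69/60)

24.3478 L/hr


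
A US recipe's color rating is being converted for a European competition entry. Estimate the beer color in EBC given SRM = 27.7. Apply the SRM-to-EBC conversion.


EBC = SRM · 1.97
EBC = 27.7 · 1.97

54.5690 EBC


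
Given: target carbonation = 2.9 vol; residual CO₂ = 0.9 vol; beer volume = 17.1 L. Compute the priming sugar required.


sugar = (target − residual)·4.0·V
sugar = (2.9 − 0.9)·4.0·17.1

136.8000 g


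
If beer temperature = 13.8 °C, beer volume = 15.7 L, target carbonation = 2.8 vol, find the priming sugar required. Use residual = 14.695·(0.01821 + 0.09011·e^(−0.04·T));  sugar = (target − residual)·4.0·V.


residual = 14.695·(0.01821 + 0.09011·e^(−0.04·13.8)) = 1.0300
sugar = (2.8 − 1.0300)·4.0·15.7

111.1530 g


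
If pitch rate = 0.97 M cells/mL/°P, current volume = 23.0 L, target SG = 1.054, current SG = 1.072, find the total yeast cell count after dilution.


V_w = V·((SG_c−1)/(SG_t−1)−1);  °P = 259 − 259/SG_t;  cells = rate·(V+V_w)·°P
V_w = 23.0·((1.072−1)/(1.054−1)−1) = 7.6667
V_final = 23.0 + 7.6667 = 30.6667
°P = 259 − 259/1.054 = 13.2694
cells = 0.97·30.6667·13.2694

394.7219 billion cells


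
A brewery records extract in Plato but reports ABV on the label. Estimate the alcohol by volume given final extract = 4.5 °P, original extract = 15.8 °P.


SG = 259/(259 − P);  ABV = (OG − FG)·131.25
OG = 259/(259 − 15.8) = 1.0650
FG = 259/(259 − 4.5) = 1.0177
ABV = (1.0650 − 1.0177)·131.25

6.2062 % ABV


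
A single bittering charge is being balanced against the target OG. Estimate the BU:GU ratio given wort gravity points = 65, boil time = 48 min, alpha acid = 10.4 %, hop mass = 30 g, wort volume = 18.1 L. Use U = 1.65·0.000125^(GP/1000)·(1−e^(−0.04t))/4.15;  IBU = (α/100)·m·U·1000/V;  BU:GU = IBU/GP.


U = 1.65·0.000125^(65/1000)·(1−e^(−0.04·48))/4.15 = 0.1892
IBU = (10.4/100)·30·0.1892·1000/18.1 = 32.6107
BU:GU = 32.6107/65

0.5017


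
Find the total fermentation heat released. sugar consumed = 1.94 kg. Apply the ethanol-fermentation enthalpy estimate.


Q = m_sugar · 590 kJ/kg
Q = 1.94 · 590

1144.6000 kJ


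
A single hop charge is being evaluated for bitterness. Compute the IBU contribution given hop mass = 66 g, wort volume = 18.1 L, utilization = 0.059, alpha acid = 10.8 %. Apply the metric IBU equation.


IBU = (α/100)·mass·U·1000 / V
IBU = (10.8/100)·66·0.059·1000 / 18.1

23.2349 IBU


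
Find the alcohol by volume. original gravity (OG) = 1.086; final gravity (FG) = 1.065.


ABV = (OG − FG) · 131.25
ABV = (1.086 − 1.065) · 131.25

2.7563 % ABV


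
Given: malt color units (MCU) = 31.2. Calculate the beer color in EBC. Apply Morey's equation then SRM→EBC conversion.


SRM = 1.4922·MCU^0.6859;  EBC = SRM·1.97
SRM = 1.4922·31.2^0.6859 = 15.8004
EBC = 15.8004·1.97

31.1268 EBC


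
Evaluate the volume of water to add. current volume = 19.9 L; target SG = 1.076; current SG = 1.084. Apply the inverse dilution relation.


V_water = V·((SG_curr − 1)/(SG_target − 1) − 1)
V_water = 19.9·((1.084 − 1)/(1.076 − 1) − 1)

2.0947 L


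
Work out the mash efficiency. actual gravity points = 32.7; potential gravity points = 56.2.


efficiency = actual / potential × 100
efficiency = 32.7 / 56.2 × 100

58.1851 %


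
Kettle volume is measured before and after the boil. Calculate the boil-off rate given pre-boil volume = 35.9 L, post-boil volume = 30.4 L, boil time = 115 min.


rate = (V_pre − V_post) / (t_min/60)
rate = (35.9 − 30.4) / (115/60)

2.8696 L/hr


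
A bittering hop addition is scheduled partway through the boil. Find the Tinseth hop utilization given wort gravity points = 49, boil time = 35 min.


U = 1.65·0.000125^(GP/1000) · (1 − e^(−0.04·t))/4.15
bigness = 1.65·0.000125^(49/1000) = 1.0623
boil_factor = (1 − e^(−0.04·35))/4.15 = 0.1815
U = 1.0623 · 0.1815

0.1928


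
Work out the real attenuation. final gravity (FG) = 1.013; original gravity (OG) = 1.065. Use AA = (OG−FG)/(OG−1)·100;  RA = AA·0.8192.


AA = (1.065 − 1.013)/(1.065 − 1)·100 = 80.0000
RA = 80.0000·0.8192

65.5360 %


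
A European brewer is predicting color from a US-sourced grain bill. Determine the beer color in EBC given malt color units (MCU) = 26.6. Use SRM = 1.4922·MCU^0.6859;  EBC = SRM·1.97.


SRM = 1.4922·26.6^0.6859 = 14.1629
EBC = 14.1629·1.97

27.9010 EBC


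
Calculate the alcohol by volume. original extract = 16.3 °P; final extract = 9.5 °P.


SG = 259/(259 − P);  ABV = (OG − FG)·131.25
OG = 259/(259 − 16.3) = 1.0672
FG = 259/(259 − 9.5) = 1.0381
ABV = (1.0672 − 1.0381)·131.25

3.8174 % ABV


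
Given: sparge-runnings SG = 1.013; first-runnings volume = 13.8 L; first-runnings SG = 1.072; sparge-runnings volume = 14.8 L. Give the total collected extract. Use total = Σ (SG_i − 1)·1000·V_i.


first = (1.072 − 1)·1000·13.8 = 993.6000
sparge = (1.013 − 1)·1000·14.8 = 192.4000
total = 993.6000 + 192.4000

1186.0000 gravity·L


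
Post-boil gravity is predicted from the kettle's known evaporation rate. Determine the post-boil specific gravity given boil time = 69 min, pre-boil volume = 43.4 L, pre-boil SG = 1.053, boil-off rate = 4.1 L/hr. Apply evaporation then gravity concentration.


V_post = V_pre − rate·(t/60);  SG_post = 1 + (SG_pre−1)·V_pre/V_post
V_post = 43.4 − 4.1·(69/60) = 38.6850
SG_post = 1 + (1.053 − 1)·43.4/38.6850

1.0595


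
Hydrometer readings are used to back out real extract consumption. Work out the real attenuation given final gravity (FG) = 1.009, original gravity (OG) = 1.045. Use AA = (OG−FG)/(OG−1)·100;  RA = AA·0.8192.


AA = (1.045 − 1.009)/(1.045 − 1)·100 = 80.0000
RA = 80.0000·0.8192

65.5360 %


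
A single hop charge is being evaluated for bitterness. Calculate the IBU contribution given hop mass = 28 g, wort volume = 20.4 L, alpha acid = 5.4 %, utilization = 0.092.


IBU = (α/100)·mass·U·1000 / V
IBU = (5.4/100)·28·0.092·1000 / 20.4

6.8188 IBU


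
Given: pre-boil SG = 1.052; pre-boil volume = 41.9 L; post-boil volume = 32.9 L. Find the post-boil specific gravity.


SG_post = 1 + (SG_pre − 1)·V_pre/V_post
pts_pre = (1.052 − 1)·1000 = 52.0000
pts_post = 52.0000·41.9/32.9 = 66.2249
SG_post = 1 + 66.2249/1000

1.0662


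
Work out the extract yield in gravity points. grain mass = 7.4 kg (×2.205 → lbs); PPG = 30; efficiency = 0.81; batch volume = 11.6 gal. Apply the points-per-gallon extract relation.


points = lbs × PPG × eff / vol
lbs = 7.4 × 2.205 = 16.3170
points = 16.3170 × 30 × 0.81 / 11.6

34.1813 points


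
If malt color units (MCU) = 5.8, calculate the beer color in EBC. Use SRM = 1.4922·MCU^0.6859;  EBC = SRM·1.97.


SRM = 1.4922·5.8^0.6859 = 4.9827
EBC = 4.9827·1.97

9.8159 EBC


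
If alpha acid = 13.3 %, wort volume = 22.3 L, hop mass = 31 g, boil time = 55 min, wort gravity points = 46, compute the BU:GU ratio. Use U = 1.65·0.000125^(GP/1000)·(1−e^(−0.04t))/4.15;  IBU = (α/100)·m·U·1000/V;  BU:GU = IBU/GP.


U = 1.65·0.000125^(46/1000)·(1−e^(−0.04·55))/4.15 = 0.2338
IBU = (13.3/100)·31·0.2338·1000/22.3 = 43.2315
BU:GU = 43.2315/46

0.9398


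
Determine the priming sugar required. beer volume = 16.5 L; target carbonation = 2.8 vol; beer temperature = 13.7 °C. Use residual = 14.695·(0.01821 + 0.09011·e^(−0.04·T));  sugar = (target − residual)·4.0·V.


residual = 14.695·(0.01821 + 0.09011·e^(−0.04·13.7)) = 1.0331
sugar = (2.8 − 1.0331)·4.0·16.5

116.6152 g


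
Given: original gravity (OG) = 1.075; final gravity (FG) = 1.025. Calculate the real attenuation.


AA = (OG−FG)/(OG−1)·100;  RA = AA·0.8192
AA = (1.075 − 1.025)/(1.075 − 1)·100 = 66.6667
RA = 66.6667·0.8192

54.6133 %


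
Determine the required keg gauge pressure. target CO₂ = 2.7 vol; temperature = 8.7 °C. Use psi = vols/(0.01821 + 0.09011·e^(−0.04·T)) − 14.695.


psi = 2.7/(0.01821 + 0.09011·e^(−0.04·8.7)) − 14.695

18.2976 psi


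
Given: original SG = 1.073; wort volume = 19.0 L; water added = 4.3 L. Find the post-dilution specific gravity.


SG_new = 1 + (SG_old − 1)·V_old/(V_old + V_water)
pts = (1.073 − 1)·1000·19.0/(19.0 + 4.3) = 59.5279
SG_new = 1 + 59.5279/1000

1.0595


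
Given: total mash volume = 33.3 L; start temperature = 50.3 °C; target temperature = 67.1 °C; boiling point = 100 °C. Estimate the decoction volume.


V_dec = V_total·(T_target − T_start)/(T_boil − T_start)
V_dec = 33.3·(67.1 − 50.3)/(100 − 50.3)

11.2563 L


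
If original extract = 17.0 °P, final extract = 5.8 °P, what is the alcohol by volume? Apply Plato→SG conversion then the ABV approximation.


SG = 259/(259 − P);  ABV = (OG − FG)·131.25
OG = 259/(259 − 17.0) = 1.0702
FG = 259/(259 − 5.8) = 1.0229
ABV = (1.0702 − 1.0229)·131.25

6.2135 % ABV


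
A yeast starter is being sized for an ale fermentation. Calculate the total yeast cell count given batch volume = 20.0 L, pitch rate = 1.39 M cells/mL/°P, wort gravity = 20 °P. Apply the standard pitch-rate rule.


cells (billions) = rate · V_L · °P
cells = 1.39 · 20.0 · 20

556.0000 billion cells


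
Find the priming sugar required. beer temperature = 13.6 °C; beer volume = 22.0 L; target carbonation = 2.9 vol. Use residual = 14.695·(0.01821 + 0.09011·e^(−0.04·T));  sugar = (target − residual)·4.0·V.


residual = 14.695·(0.01821 + 0.09011·e^(−0.04·13.6)) = 1.0362
sugar = (2.9 − 1.0362)·4.0·22.0

164.0169 g


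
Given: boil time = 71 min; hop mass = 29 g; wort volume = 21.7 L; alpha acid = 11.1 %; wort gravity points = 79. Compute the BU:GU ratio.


U = 1.65·0.000125^(GP/1000)·(1−e^(−0.04t))/4.15;  IBU = (α/100)·m·U·1000/V;  BU:GU = IBU/GP
U = 1.65·0.000125^(79/1000)·(1−e^(−0.04·71))/4.15 = 0.1841
IBU = (11.1/100)·29·0.1841·1000/21.7 = 27.3028
BU:GU = 27.3028/79

0.3456


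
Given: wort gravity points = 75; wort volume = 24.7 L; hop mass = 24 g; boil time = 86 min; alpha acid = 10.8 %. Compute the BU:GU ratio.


U = 1.65·0.000125^(GP/1000)·(1−e^(−0.04t))/4.15;  IBU = (α/100)·m·U·1000/V;  BU:GU = IBU/GP
U = 1.65·0.000125^(75/1000)·(1−e^(−0.04·86))/4.15 = 0.1961
IBU = (10.8/100)·24·0.1961·1000/24.7 = 20.5820
BU:GU = 20.5820/75

0.2744


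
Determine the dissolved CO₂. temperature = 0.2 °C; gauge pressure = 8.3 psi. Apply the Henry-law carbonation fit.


vols = (P + 14.695)·(0.01821 + 0.09011·e^(−0.04·T))
vols = (8.3 + 14.695)·(0.01821 + 0.09011·e^(−0.04·0.2))

2.4743 volumes


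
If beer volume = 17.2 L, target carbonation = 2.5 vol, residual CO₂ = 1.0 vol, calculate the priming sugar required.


sugar = (target − residual)·4.0·V
sugar = (2.5 − 1.0)·4.0·17.2

103.2000 g


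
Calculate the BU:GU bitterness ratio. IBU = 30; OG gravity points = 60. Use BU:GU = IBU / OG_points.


BU:GU = 30 / 60

0.5000


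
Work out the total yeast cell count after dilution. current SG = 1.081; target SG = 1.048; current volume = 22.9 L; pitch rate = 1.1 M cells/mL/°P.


V_w = V·((SG_c−1)/(SG_t−1)−1);  °P = 259 − 259/SG_t;  cells = rate·(V+V_w)·°P
V_w = 22.9·((1.081−1)/(1.048−1)−1) = 15.7437
V_final = 22.9 + 15.7437 = 38.6437
°P = 259 − 259/1.048 = 11.8626
cells = 1.1·38.6437·11.8626

504.2567 billion cells


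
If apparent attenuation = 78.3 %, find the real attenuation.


RA = AA · 0.8192
RA = 78.3 · 0.8192

64.1434 %


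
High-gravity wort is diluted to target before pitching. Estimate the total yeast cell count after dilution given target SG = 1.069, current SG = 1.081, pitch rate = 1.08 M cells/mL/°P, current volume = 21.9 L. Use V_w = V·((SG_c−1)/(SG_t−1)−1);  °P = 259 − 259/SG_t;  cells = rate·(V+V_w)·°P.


V_w = 21.9·((1.081−1)/(1.069−1)−1) = 3.8087
V_final = 21.9 + 3.8087 = 25.7087
°P = 259 − 259/1.069 = 16.7175
cells = 1.08·25.7087·16.7175

464.1677 billion cells


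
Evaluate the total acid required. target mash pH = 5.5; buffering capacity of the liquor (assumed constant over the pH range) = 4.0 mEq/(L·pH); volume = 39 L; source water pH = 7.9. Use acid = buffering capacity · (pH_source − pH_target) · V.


acid = 4.0 · (7.9 − 5.5) · 39

374.4000 mEq


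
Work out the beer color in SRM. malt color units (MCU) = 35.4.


SRM = 1.4922 · MCU^0.6859
SRM = 1.4922 · 35.4^0.6859

17.2301 SRM


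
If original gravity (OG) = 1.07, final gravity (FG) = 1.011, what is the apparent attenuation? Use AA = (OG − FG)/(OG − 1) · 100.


AA = (1.07 − 1.011)/(1.07 − 1) · 100

84.2857 %


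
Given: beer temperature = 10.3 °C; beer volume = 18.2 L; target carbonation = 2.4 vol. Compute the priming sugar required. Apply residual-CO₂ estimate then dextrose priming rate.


residual = 14.695·(0.01821 + 0.09011·e^(−0.04·T));  sugar = (target − residual)·4.0·V
residual = 14.695·(0.01821 + 0.09011·e^(−0.04·10.3)) = 1.1446
sugar = (2.4 − 1.1446)·4.0·18.2

91.3914 g


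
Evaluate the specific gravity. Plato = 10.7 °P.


SG = 259/(259 − P)
SG = 259/(259 − 10.7)

1.0431


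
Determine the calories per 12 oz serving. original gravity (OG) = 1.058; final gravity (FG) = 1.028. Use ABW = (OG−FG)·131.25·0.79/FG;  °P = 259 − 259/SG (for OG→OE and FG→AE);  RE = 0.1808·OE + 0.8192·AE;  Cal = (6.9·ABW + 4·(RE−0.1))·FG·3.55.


ABW = (1.058 − 1.028)·131.25·0.79/1.028 = 3.0259
OE = 259 − 259/1.058 = 14.1985 °P
AE = 259 − 259/1.028 = 7.0545 °P
RE = 0.1808·14.1985 + 0.8192·7.0545 = 8.3461 °P
Cal = (6.9·3.0259 + 4·(8.3461−0.1))·1.028·3.55

196.5682 kcal


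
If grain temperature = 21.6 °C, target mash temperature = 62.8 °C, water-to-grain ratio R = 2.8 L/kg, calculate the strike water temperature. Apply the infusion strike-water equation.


T_strike = (0.41/R)·(T_mash − T_grain) + T_mash
T_strike = (0.41/2.8)·(62.8 − 21.6) + 62.8

68.8329 °C


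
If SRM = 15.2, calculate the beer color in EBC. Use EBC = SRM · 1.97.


EBC = 15.2 · 1.97

29.9440 EBC


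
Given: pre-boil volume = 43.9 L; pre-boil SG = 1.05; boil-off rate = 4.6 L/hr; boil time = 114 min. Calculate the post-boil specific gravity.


V_post = V_pre − rate·(t/60);  SG_post = 1 + (SG_pre−1)·V_pre/V_post
V_post = 43.9 − 4.6·(114/60) = 35.1600
SG_post = 1 + (1.05 − 1)·43.9/35.1600

1.0624


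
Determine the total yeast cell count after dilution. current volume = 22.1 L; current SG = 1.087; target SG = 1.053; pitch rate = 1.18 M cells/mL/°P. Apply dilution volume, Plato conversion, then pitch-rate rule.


V_w = V·((SG_c−1)/(SG_t−1)−1);  °P = 259 − 259/SG_t;  cells = rate·(V+V_w)·°P
V_w = 22.1·((1.087−1)/(1.053−1)−1) = 14.1774
V_final = 22.1 + 14.1774 = 36.2774
°P = 259 − 259/1.053 = 13.0361
cells = 1.18·36.2774·13.0361

558.0395 billion cells


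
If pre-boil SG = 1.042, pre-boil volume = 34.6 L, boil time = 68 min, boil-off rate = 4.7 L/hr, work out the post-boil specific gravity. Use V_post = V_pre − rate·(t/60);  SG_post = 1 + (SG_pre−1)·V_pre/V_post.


V_post = 34.6 − 4.7·(68/60) = 29.2733
SG_post = 1 + (1.042 − 1)·34.6/29.2733

1.0496


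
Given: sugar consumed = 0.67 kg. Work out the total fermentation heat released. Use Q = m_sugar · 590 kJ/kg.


Q = 0.67 · 590

395.3000 kJ


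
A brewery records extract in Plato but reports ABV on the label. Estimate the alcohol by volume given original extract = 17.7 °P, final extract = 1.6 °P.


SG = 259/(259 − P);  ABV = (OG − FG)·131.25
OG = 259/(259 − 17.7) = 1.0734
FG = 259/(259 − 1.6) = 1.0062
ABV = (1.0734 − 1.0062)·131.25

8.8117 % ABV


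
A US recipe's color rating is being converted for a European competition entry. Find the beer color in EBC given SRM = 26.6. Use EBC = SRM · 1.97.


EBC = 26.6 · 1.97

52.4020 EBC


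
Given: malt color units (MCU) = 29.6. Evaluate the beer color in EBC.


SRM = 1.4922·MCU^0.6859;  EBC = SRM·1.97
SRM = 1.4922·29.6^0.6859 = 15.2400
EBC = 15.2400·1.97

30.0229 EBC


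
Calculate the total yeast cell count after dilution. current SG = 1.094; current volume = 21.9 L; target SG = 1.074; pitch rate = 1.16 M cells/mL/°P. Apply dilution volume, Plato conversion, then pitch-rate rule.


V_w = V·((SG_c−1)/(SG_t−1)−1);  °P = 259 − 259/SG_t;  cells = rate·(V+V_w)·°P
V_w = 21.9·((1.094−1)/(1.074−1)−1) = 5.9189
V_final = 21.9 + 5.9189 = 27.8189
°P = 259 − 259/1.074 = 17.8454
cells = 1.16·27.8189·17.8454

575.8713 billion cells


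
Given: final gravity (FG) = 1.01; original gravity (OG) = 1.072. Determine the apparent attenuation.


AA = (OG − FG)/(OG − 1) · 100
AA = (1.072 − 1.01)/(1.072 − 1) · 100

86.1111 %


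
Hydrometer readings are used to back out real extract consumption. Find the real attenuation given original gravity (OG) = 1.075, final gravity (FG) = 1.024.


AA = (OG−FG)/(OG−1)·100;  RA = AA·0.8192
AA = (1.075 − 1.024)/(1.075 − 1)·100 = 68.0000
RA = 68.0000·0.8192

55.7056 %


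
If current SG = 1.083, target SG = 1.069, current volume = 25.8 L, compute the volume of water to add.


V_water = V·((SG_curr − 1)/(SG_target − 1) − 1)
V_water = 25.8·((1.083 − 1)/(1.069 − 1) − 1)

5.2348 L


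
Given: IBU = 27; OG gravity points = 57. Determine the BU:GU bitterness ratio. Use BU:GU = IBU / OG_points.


BU:GU = 27 / 57

0.4737


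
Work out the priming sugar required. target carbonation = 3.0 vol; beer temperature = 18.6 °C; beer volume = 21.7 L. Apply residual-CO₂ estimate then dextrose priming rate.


residual = 14.695·(0.01821 + 0.09011·e^(−0.04·T));  sugar = (target − residual)·4.0·V
residual = 14.695·(0.01821 + 0.09011·e^(−0.04·18.6)) = 0.8969
sugar = (3.0 − 0.8969)·4.0·21.7

182.5532 g


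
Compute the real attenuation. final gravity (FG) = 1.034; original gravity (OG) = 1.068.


AA = (OG−FG)/(OG−1)·100;  RA = AA·0.8192
AA = (1.068 − 1.034)/(1.068 − 1)·100 = 50.0000
RA = 50.0000·0.8192

40.9600 %


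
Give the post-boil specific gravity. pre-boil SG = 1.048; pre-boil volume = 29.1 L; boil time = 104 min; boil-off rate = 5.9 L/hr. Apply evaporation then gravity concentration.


V_post = V_pre − rate·(t/60);  SG_post = 1 + (SG_pre−1)·V_pre/V_post
V_post = 29.1 − 5.9·(104/60) = 18.8733
SG_post = 1 + (1.048 − 1)·29.1/18.8733

1.0740


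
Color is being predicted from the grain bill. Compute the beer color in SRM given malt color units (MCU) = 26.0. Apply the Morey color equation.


SRM = 1.4922 · MCU^0.6859
SRM = 1.4922 · 26.0^0.6859

13.9430 SRM


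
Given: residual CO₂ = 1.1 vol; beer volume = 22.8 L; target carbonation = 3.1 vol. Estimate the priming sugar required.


sugar = (target − residual)·4.0·V
sugar = (3.1 − 1.1)·4.0·22.8

182.4000 g


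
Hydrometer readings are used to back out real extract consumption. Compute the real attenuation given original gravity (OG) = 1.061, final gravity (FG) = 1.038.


AA = (OG−FG)/(OG−1)·100;  RA = AA·0.8192
AA = (1.061 − 1.038)/(1.061 − 1)·100 = 37.7049
RA = 37.7049·0.8192

30.8879 %


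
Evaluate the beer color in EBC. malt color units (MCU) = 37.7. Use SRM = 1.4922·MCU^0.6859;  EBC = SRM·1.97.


SRM = 1.4922·37.7^0.6859 = 17.9903
EBC = 17.9903·1.97

35.4410 EBC


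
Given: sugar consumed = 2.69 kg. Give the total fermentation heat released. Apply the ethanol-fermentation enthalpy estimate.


Q = m_sugar · 590 kJ/kg
Q = 2.69 · 590

1587.1000 kJ


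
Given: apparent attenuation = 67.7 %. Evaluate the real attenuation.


RA = AA · 0.8192
RA = 67.7 · 0.8192

55.4598 %


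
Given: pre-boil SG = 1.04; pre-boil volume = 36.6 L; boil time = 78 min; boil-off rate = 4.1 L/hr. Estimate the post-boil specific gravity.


V_post = V_pre − rate·(t/60);  SG_post = 1 + (SG_pre−1)·V_pre/V_post
V_post = 36.6 − 4.1·(78/60) = 31.2700
SG_post = 1 + (1.04 − 1)·36.6/31.2700

1.0468


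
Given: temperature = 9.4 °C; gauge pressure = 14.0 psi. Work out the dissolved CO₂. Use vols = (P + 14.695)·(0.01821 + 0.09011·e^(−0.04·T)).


vols = (14.0 + 14.695)·(0.01821 + 0.09011·e^(−0.04·9.4))

2.2979 volumes


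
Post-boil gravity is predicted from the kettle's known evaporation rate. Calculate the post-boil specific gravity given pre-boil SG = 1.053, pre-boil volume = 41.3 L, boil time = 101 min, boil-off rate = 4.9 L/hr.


V_post = V_pre − rate·(t/60);  SG_post = 1 + (SG_pre−1)·V_pre/V_post
V_post = 41.3 − 4.9·(101/60) = 33.0517
SG_post = 1 + (1.053 − 1)·41.3/33.0517

1.0662


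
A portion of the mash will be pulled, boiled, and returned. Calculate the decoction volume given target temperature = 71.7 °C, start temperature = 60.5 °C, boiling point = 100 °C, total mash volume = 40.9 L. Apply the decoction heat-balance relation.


V_dec = V_total·(T_target − T_start)/(T_boil − T_start)
V_dec = 40.9·(71.7 − 60.5)/(100 − 60.5)

11.5970 L


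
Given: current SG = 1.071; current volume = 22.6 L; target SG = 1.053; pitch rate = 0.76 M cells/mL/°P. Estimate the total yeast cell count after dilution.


V_w = V·((SG_c−1)/(SG_t−1)−1);  °P = 259 − 259/SG_t;  cells = rate·(V+V_w)·°P
V_w = 22.6·((1.071−1)/(1.053−1)−1) = 7.6755
V_final = 22.6 + 7.6755 = 30.2755
°P = 259 − 259/1.053 = 13.0361
cells = 0.76·30.2755·13.0361

299.9520 billion cells


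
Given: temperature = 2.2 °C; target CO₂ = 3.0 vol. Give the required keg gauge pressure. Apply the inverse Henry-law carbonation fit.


psi = vols/(0.01821 + 0.09011·e^(−0.04·T)) − 14.695
psi = 3.0/(0.01821 + 0.09011·e^(−0.04·2.2)) − 14.695

15.0878 psi


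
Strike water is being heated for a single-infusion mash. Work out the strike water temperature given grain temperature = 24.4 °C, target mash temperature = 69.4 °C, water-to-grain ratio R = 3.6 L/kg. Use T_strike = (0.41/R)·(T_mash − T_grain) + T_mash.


T_strike = (0.41/3.6)·(69.4 − 24.4) + 69.4

74.5250 °C


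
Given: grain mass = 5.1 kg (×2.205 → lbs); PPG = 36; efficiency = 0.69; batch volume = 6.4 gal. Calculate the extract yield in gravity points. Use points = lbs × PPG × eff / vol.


lbs = 5.1 × 2.205 = 11.2455
points = 11.2455 × 36 × 0.69 / 6.4

43.6466 points


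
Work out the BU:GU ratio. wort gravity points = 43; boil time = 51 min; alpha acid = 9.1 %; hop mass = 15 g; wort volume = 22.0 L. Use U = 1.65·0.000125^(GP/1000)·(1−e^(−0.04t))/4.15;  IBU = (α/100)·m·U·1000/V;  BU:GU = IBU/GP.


U = 1.65·0.000125^(43/1000)·(1−e^(−0.04·51))/4.15 = 0.2350
IBU = (9.1/100)·15·0.2350·1000/22.0 = 14.5820
BU:GU = 14.5820/43

0.3391


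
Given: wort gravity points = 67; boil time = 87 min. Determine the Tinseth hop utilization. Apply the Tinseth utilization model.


U = 1.65·0.000125^(GP/1000) · (1 − e^(−0.04·t))/4.15
bigness = 1.65·0.000125^(67/1000) = 0.9036
boil_factor = (1 − e^(−0.04·87))/4.15 = 0.2335
U = 0.9036 · 0.2335

0.2110


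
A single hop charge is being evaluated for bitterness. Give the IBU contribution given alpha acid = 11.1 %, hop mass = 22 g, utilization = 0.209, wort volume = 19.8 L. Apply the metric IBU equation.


IBU = (α/100)·mass·U·1000 / V
IBU = (11.1/100)·22·0.209·1000 / 19.8

25.7767 IBU


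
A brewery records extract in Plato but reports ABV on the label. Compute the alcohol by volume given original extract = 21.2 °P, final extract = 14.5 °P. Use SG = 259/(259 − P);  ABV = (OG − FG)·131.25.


OG = 259/(259 − 21.2) = 1.0892
FG = 259/(259 − 14.5) = 1.0593
ABV = (1.0892 − 1.0593)·131.25

3.9173 % ABV


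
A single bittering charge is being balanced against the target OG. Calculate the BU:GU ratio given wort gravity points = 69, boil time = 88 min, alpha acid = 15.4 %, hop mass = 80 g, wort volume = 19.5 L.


U = 1.65·0.000125^(GP/1000)·(1−e^(−0.04t))/4.15;  IBU = (α/100)·m·U·1000/V;  BU:GU = IBU/GP
U = 1.65·0.000125^(69/1000)·(1−e^(−0.04·88))/4.15 = 0.2075
IBU = (15.4/100)·80·0.2075·1000/19.5 = 131.1142
BU:GU = 131.1142/69

1.9002


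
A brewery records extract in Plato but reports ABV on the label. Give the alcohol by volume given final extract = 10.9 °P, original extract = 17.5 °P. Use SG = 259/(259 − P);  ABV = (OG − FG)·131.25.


OG = 259/(259 − 17.5) = 1.0725
FG = 259/(259 − 10.9) = 1.0439
ABV = (1.0725 − 1.0439)·131.25

3.7445 % ABV


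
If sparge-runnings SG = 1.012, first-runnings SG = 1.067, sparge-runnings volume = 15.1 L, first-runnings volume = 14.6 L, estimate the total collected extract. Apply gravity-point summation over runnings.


total = Σ (SG_i − 1)·1000·V_i
first = (1.067 − 1)·1000·14.6 = 978.2000
sparge = (1.012 − 1)·1000·15.1 = 181.2000
total = 978.2000 + 181.2000

1159.4000 gravity·L


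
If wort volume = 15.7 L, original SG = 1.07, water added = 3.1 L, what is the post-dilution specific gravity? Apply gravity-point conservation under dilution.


SG_new = 1 + (SG_old − 1)·V_old/(V_old + V_water)
pts = (1.07 − 1)·1000·15.7/(15.7 + 3.1) = 58.4574
SG_new = 1 + 58.4574/1000

1.0585


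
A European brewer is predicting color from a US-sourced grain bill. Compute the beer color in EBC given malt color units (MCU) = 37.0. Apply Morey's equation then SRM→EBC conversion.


SRM = 1.4922·MCU^0.6859;  EBC = SRM·1.97
SRM = 1.4922·37.0^0.6859 = 17.7606
EBC = 17.7606·1.97

34.9883 EBC


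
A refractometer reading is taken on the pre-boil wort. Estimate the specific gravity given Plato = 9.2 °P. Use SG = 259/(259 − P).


SG = 259/(259 − 9.2)

1.0368


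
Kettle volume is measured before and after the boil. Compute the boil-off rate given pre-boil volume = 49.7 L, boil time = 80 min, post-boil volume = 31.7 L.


rate = (V_pre − V_post) / (t_min/60)
rate = (49.7 − 31.7) / (80/60)

13.5000 L/hr


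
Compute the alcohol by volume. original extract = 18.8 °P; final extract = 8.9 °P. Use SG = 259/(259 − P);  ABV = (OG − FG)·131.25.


OG = 259/(259 − 18.8) = 1.0783
FG = 259/(259 − 8.9) = 1.0356
ABV = (1.0783 − 1.0356)·131.25

5.6021 % ABV


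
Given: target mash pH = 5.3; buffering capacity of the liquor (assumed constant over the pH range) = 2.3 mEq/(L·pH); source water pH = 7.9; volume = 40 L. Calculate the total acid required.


acid = buffering capacity · (pH_source − pH_target) · V
acid = 2.3 · (7.9 − 5.3) · 40

239.2000 mEq


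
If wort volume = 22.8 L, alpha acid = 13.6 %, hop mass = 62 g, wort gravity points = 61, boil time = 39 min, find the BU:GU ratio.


U = 1.65·0.000125^(GP/1000)·(1−e^(−0.04t))/4.15;  IBU = (α/100)·m·U·1000/V;  BU:GU = IBU/GP
U = 1.65·0.000125^(61/1000)·(1−e^(−0.04·39))/4.15 = 0.1815
IBU = (13.6/100)·62·0.1815·1000/22.8 = 67.1267
BU:GU = 67.1267/61

1.1004


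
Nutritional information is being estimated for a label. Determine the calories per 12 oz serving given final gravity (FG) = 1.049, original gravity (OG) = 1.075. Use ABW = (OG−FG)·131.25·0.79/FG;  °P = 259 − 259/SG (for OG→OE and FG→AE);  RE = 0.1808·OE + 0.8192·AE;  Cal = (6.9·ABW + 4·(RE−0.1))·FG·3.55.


ABW = (1.075 − 1.049)·131.25·0.79/1.049 = 2.5699
OE = 259 − 259/1.075 = 18.0698 °P
AE = 259 − 259/1.049 = 12.0982 °P
RE = 0.1808·18.0698 + 0.8192·12.0982 = 13.1779 °P
Cal = (6.9·2.5699 + 4·(13.1779−0.1))·1.049·3.55

260.8405 kcal


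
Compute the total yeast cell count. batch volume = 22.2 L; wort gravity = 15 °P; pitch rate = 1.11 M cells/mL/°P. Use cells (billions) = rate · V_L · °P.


cells = 1.11 · 22.2 · 15

369.6300 billion cells


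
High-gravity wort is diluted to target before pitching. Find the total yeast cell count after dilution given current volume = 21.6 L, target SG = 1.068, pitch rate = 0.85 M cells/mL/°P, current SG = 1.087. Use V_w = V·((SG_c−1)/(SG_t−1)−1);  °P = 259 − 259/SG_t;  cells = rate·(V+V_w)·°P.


V_w = 21.6·((1.087−1)/(1.068−1)−1) = 6.0353
V_final = 21.6 + 6.0353 = 27.6353
°P = 259 − 259/1.068 = 16.4906
cells = 0.85·27.6353·16.4906

387.3651 billion cells


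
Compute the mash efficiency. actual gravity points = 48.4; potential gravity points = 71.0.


efficiency = actual / potential × 100
efficiency = 48.4 / 71.0 × 100

68.1690 %


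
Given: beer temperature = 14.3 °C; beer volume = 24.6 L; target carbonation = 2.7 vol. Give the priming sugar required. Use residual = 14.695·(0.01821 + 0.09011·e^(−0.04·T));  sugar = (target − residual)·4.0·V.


residual = 14.695·(0.01821 + 0.09011·e^(−0.04·14.3)) = 1.0149
sugar = (2.7 − 1.0149)·4.0·24.6

165.8090 g


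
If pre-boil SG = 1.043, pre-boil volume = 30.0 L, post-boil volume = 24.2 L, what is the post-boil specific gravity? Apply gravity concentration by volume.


SG_post = 1 + (SG_pre − 1)·V_pre/V_post
pts_pre = (1.043 − 1)·1000 = 43.0000
pts_post = 43.0000·30.0/24.2 = 53.3058
SG_post = 1 + 53.3058/1000

1.0533


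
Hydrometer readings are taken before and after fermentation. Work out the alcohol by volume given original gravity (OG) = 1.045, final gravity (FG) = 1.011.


ABV = (OG − FG) · 131.25
ABV = (1.045 − 1.011) · 131.25

4.4625 % ABV


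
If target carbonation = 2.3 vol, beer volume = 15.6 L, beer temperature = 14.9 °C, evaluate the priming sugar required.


residual = 14.695·(0.01821 + 0.09011·e^(−0.04·T));  sugar = (target − residual)·4.0·V
residual = 14.695·(0.01821 + 0.09011·e^(−0.04·14.9)) = 0.9972
sugar = (2.3 − 0.9972)·4.0·15.6

81.2931 g


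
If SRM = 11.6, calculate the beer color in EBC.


EBC = SRM · 1.97
EBC = 11.6 · 1.97

22.8520 EBC


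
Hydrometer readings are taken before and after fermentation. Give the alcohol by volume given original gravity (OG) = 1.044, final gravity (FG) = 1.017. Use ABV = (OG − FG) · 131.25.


ABV = (1.044 − 1.017) · 131.25

3.5438 % ABV


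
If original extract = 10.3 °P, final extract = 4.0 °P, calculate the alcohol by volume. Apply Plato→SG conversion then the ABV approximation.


SG = 259/(259 − P);  ABV = (OG − FG)·131.25
OG = 259/(259 − 10.3) = 1.0414
FG = 259/(259 − 4.0) = 1.0157
ABV = (1.0414 − 1.0157)·131.25

3.3769 % ABV


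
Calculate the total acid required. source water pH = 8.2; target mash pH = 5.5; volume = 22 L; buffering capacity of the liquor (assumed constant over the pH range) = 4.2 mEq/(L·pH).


acid = buffering capacity · (pH_source − pH_target) · V
acid = 4.2 · (8.2 − 5.5) · 22

249.4800 mEq


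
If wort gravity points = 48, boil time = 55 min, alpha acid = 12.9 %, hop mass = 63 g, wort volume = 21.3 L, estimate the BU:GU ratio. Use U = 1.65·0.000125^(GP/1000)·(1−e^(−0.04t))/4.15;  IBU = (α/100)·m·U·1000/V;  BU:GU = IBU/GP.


U = 1.65·0.000125^(48/1000)·(1−e^(−0.04·55))/4.15 = 0.2297
IBU = (12.9/100)·63·0.2297·1000/21.3 = 87.6266
BU:GU = 87.6266/48

1.8256


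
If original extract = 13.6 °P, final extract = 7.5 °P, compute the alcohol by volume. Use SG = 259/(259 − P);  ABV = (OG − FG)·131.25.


OG = 259/(259 − 13.6) = 1.0554
FG = 259/(259 − 7.5) = 1.0298
ABV = (1.0554 − 1.0298)·131.25

3.3598 % ABV


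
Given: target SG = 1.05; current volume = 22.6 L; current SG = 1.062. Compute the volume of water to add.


V_water = V·((SG_curr − 1)/(SG_target − 1) − 1)
V_water = 22.6·((1.062 − 1)/(1.05 − 1) − 1)

5.4240 L


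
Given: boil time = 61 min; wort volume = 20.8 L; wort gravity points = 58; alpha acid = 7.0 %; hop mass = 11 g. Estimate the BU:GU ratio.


U = 1.65·0.000125^(GP/1000)·(1−e^(−0.04t))/4.15;  IBU = (α/100)·m·U·1000/V;  BU:GU = IBU/GP
U = 1.65·0.000125^(58/1000)·(1−e^(−0.04·61))/4.15 = 0.2155
IBU = (7.0/100)·11·0.2155·1000/20.8 = 7.9777
BU:GU = 7.9777/58

0.1375


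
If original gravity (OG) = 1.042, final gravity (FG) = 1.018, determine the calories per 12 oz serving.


ABW = (OG−FG)·131.25·0.79/FG;  °P = 259 − 259/SG (for OG→OE and FG→AE);  RE = 0.1808·OE + 0.8192·AE;  Cal = (6.9·ABW + 4·(RE−0.1))·FG·3.55
ABW = (1.042 − 1.018)·131.25·0.79/1.018 = 2.4445
OE = 259 − 259/1.042 = 10.4395 °P
AE = 259 − 259/1.018 = 4.5796 °P
RE = 0.1808·10.4395 + 0.8192·4.5796 = 5.6391 °P
Cal = (6.9·2.4445 + 4·(5.6391−0.1))·1.018·3.55

141.0261 kcal


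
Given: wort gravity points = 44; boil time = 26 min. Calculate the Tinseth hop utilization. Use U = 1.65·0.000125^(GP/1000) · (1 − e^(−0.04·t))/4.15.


bigness = 1.65·0.000125^(44/1000) = 1.1111
boil_factor = (1 − e^(−0.04·26))/4.15 = 0.1558
U = 1.1111 · 0.1558

0.1731


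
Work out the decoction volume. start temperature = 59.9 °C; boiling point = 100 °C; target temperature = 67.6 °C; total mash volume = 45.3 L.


V_dec = V_total·(T_target − T_start)/(T_boil − T_start)
V_dec = 45.3·(67.6 − 59.9)/(100 − 59.9)

8.6985 L


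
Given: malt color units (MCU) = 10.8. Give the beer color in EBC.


SRM = 1.4922·MCU^0.6859;  EBC = SRM·1.97
SRM = 1.4922·10.8^0.6859 = 7.6322
EBC = 7.6322·1.97

15.0355 EBC


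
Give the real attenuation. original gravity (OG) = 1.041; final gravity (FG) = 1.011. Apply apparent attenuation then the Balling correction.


AA = (OG−FG)/(OG−1)·100;  RA = AA·0.8192
AA = (1.041 − 1.011)/(1.041 − 1)·100 = 73.1707
RA = 73.1707·0.8192

59.9415 %


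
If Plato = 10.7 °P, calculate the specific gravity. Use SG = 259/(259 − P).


SG = 259/(259 − 10.7)

1.0431


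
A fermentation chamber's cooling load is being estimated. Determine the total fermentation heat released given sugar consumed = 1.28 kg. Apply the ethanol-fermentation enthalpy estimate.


Q = m_sugar · 590 kJ/kg
Q = 1.28 · 590

755.2000 kJ


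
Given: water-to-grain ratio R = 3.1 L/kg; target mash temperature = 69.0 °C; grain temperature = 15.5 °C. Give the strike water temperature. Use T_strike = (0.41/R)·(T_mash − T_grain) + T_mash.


T_strike = (0.41/3.1)·(69.0 − 15.5) + 69.0

76.0758 °C


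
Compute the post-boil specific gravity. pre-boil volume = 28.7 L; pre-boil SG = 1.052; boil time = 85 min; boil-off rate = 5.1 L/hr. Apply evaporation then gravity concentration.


V_post = V_pre − rate·(t/60);  SG_post = 1 + (SG_pre−1)·V_pre/V_post
V_post = 28.7 − 5.1·(85/60) = 21.4750
SG_post = 1 + (1.052 − 1)·28.7/21.4750

1.0695


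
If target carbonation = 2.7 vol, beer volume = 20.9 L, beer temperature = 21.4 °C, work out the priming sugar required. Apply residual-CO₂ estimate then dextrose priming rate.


residual = 14.695·(0.01821 + 0.09011·e^(−0.04·T));  sugar = (target − residual)·4.0·V
residual = 14.695·(0.01821 + 0.09011·e^(−0.04·21.4)) = 0.8302
sugar = (2.7 − 0.8302)·4.0·20.9

156.3171 g


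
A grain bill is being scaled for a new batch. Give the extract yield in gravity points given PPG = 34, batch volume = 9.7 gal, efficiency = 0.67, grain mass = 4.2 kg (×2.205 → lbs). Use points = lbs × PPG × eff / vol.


lbs = 4.2 × 2.205 = 9.2610
points = 9.2610 × 34 × 0.67 / 9.7

21.7490 points


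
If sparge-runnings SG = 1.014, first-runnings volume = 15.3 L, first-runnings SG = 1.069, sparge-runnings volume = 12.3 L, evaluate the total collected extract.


total = Σ (SG_i − 1)·1000·V_i
first = (1.069 − 1)·1000·15.3 = 1055.7000
sparge = (1.014 − 1)·1000·12.3 = 172.2000
total = 1055.7000 + 172.2000

1227.9000 gravity·L


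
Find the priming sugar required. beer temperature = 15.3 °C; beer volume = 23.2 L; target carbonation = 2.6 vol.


residual = 14.695·(0.01821 + 0.09011·e^(−0.04·T));  sugar = (target − residual)·4.0·V
residual = 14.695·(0.01821 + 0.09011·e^(−0.04·15.3)) = 0.9856
sugar = (2.6 − 0.9856)·4.0·23.2

149.8121 g


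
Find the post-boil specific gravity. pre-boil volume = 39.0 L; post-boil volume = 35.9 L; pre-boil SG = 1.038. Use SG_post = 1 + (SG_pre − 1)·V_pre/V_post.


pts_pre = (1.038 − 1)·1000 = 38.0000
pts_post = 38.0000·39.0/35.9 = 41.2813
SG_post = 1 + 41.2813/1000

1.0413


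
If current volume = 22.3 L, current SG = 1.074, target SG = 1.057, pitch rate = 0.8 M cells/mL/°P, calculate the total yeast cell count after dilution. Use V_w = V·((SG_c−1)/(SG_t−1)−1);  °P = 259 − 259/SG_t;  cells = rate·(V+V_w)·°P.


V_w = 22.3·((1.074−1)/(1.057−1)−1) = 6.6509
V_final = 22.3 + 6.6509 = 28.9509
°P = 259 − 259/1.057 = 13.9669
cells = 0.8·28.9509·13.9669

323.4829 billion cells


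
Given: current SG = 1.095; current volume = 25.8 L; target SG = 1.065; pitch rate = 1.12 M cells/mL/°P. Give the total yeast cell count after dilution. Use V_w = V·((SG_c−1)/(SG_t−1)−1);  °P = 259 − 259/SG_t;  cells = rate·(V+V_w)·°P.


V_w = 25.8·((1.095−1)/(1.065−1)−1) = 11.9077
V_final = 25.8 + 11.9077 = 37.7077
°P = 259 − 259/1.065 = 15.8075
cells = 1.12·37.7077·15.8075

667.5926 billion cells


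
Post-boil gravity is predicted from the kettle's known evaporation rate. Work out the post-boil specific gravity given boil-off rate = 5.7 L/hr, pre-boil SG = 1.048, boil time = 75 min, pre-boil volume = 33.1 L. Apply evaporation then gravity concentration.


V_post = V_pre − rate·(t/60);  SG_post = 1 + (SG_pre−1)·V_pre/V_post
V_post = 33.1 − 5.7·(75/60) = 25.9750
SG_post = 1 + (1.048 − 1)·33.1/25.9750

1.0612


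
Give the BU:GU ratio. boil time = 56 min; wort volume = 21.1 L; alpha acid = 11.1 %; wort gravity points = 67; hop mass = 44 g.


U = 1.65·0.000125^(GP/1000)·(1−e^(−0.04t))/4.15;  IBU = (α/100)·m·U·1000/V;  BU:GU = IBU/GP
U = 1.65·0.000125^(67/1000)·(1−e^(−0.04·56))/4.15 = 0.1946
IBU = (11.1/100)·44·0.1946·1000/21.1 = 45.0336
BU:GU = 45.0336/67

0.6721


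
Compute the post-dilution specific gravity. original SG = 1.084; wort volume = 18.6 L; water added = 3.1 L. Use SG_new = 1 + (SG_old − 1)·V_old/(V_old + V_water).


pts = (1.084 − 1)·1000·18.6/(18.6 + 3.1) = 72.0000
SG_new = 1 + 72.0000/1000

1.0720


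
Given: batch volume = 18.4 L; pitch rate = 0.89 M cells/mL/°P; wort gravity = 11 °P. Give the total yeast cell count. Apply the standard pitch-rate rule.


cells (billions) = rate · V_L · °P
cells = 0.89 · 18.4 · 11

180.1360 billion cells


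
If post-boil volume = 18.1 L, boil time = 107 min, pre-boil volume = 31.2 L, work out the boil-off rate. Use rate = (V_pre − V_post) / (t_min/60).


rate = (31.2 − 18.1) / (107/60)

7.3458 L/hr


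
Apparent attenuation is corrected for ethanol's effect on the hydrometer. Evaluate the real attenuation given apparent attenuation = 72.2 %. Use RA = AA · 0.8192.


RA = 72.2 · 0.8192

59.1462 %


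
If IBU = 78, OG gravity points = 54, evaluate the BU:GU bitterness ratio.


BU:GU = IBU / OG_points
BU:GU = 78 / 54

1.4444


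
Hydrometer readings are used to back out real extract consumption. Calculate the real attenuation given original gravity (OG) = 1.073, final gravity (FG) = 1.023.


AA = (OG−FG)/(OG−1)·100;  RA = AA·0.8192
AA = (1.073 − 1.023)/(1.073 − 1)·100 = 68.4932
RA = 68.4932·0.8192

56.1096 %


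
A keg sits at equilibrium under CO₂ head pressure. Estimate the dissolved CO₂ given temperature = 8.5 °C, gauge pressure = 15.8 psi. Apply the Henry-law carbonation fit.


vols = (P + 14.695)·(0.01821 + 0.09011·e^(−0.04·T))
vols = (15.8 + 14.695)·(0.01821 + 0.09011·e^(−0.04·8.5))

2.5112 volumes
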